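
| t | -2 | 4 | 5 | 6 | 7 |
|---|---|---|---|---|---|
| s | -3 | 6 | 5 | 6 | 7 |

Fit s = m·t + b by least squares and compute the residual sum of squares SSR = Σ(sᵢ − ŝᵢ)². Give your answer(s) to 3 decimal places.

Sums needed: Σt·t = 130, Σt = 20, Σ1 = 5.
For Aᵀs: Σt·s = 140, Σs = 21.
Eliminating b: 5·(row 1) − 20·(row 2) gives 250·m = 5·140 − 20·21 = 280, so m = 28/25.
Then b = (21 − 20·(28/25))/5 = -7/25.
Residuals: -12/25, 9/5, -8/25, -11/25, -14/25; SSR = 102/25.

SSR = 4.080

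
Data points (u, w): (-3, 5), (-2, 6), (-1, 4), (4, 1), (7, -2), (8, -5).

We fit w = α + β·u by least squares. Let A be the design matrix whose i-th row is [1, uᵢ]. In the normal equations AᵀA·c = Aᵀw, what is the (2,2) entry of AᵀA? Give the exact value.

143

Row 2 ↔ basis u, column 2 ↔ basis u, so (AᵀA)_{2,2} = Σᵢ (u)·(u) = (-3)·(-3) + (-2)·(-2) + (-1)·(-1) + (4)·(4) + (7)·(7) + (8)·(8) = 143.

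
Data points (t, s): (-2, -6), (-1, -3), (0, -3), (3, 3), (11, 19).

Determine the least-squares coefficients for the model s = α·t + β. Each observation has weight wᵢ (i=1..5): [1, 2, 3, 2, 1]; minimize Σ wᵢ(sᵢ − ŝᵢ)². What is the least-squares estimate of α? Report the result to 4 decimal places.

α = 1.8952

The normal equations are: 145·α + 13·β = 245;  13·α + 9·β = 4.
(Σwᵢ·t·t = 145, Σwᵢ·t = 13, Σwᵢ·1 = 9, Σwᵢ·t·s = 245, Σwᵢ·s = 4.)
det = 145·9 − 13² = 1136.
α = (245·9 − 13·4)/1136 = 2153/1136; β = (145·4 − 13·245)/1136 = -2605/1136.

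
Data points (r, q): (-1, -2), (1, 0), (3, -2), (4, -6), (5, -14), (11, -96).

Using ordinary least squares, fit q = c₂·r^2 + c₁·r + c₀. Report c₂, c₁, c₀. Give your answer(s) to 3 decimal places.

Entries of AᵀA: Σr^2·r^2 = 15605, Σr^2·r = 1547, Σr^2 = 173, Σr·r = 173, Σr = 23, Σ1 = 6.
And Σr^2·q = -12082, Σr·q = -1154, Σq = -120.
Inverting the 3×3 Gram matrix, [c₂, c₁, c₀]ᵀ = [-177079/179250, 378493/179250, 11648/29875]ᵀ.

c₂ = -0.988, c₁ = 2.112, c₀ = 0.390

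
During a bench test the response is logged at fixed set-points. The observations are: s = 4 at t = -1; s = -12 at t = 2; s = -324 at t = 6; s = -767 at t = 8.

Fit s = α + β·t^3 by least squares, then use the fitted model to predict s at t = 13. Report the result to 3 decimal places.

Setting ∂/∂α … = 0 gives: 4·α + 735·β = -1099;  735·α + 308865·β = -462788.
(Σ1 = 4, Σt^3 = 735, Σt^3·t^3 = 308865, Σs = -1099, Σt^3·s = -462788.)
Determinant 4·308865 − 735² = 695235.
α = ((-1099)·308865 − 735·(-462788))/695235 = 47103/46349; β = (4·(-462788) − 735·(-1099))/695235 = -1043387/695235.
At t = 13: ŝ = (47103/46349)·(1) + (-1043387/695235)·(2197) = -2291614694/695235.

ŝ = -3296.173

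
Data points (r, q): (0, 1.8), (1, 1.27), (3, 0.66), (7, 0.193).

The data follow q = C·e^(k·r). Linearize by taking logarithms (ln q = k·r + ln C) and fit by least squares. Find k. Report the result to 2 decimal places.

Let Y = ln q. Fitting Y = k·r + ln C by least squares:
Σr = 11.0000, Σ(r)² = 59.0000, Σln q = -1.2338, Σr·ln q = -12.5230.
Equations: 59.0000·k + 11.0000·ln C = -12.5230;  11.0000·k + 4·ln C = -1.2338.
Slope k = (n·Σr·ln q − Σr·Σln q)/(n·Σ(r)² − (Σr)²) = (4·-12.5230 − 11.0000·-1.2338)/115.0000 = -0.31757; ln C = (Σln q − k·Σr)/n = 0.56487.

k = -0.32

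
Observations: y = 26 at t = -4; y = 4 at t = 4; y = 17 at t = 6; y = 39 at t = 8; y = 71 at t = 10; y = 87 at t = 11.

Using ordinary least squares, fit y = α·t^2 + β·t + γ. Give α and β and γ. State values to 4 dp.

From the data, Σt^2·t^2 = 30545, Σt^2·t = 3059, Σt^2 = 353, Σt·t = 353, Σt = 35, Σ1 = 6.
Right-hand side: Σt^2·y = 21215, Σt·y = 1993, Σy = 244.
AᵀA·[α, β, γ]ᵀ = Aᵀy becomes [[30545, 3059, 353]; [3059, 353, 35]; [353, 35, 6]]·[α, β, γ]ᵀ = [21215, 1993, 244]ᵀ.
Row-reducing yields α = 677063/683178, β = -1933481/683178, γ = -128777/113863.

α = 0.9910, β = -2.8301, γ = -1.1310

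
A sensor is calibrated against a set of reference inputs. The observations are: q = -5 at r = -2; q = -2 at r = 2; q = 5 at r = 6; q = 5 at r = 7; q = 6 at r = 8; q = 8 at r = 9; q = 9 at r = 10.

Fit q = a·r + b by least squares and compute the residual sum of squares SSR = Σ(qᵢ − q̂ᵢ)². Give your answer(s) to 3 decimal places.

Compute the Gram sums: Σr·r = 338, Σr = 40, Σ1 = 7.
And Σr·q = 281, Σq = 26.
Δ = 338·7 − 40² = 766.
a = (281·7 − 40·26)/766 = 927/766; b = (338·26 − 40·281)/766 = -1226/383.
Residuals: 238/383, -467/383, 360/383, -207/766, -184/383, 237/766, 38/383; SSR = 2425/766.

SSR = 3.166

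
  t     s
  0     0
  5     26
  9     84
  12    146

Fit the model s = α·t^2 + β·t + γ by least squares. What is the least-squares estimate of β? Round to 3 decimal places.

β = 0.447

Forming XᵀX = [[27922, 2582, 250]; [2582, 250, 26]; [250, 26, 4]] and Xᵀs = [28478, 2638, 256]ᵀ gives XᵀX·[α, β, γ]ᵀ = Xᵀs.
Row-reducing yields α = 3275/3342, β = 1493/3342, γ = -84/557.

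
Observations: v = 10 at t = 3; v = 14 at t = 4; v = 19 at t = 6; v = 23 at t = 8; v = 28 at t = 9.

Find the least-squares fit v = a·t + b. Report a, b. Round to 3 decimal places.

AᵀA·[a, b]ᵀ = Aᵀv reads: 206·a + 30·b = 636;  30·a + 5·b = 94.
Eliminating b: 5·(row 1) − 30·(row 2) gives 130·a = 5·636 − 30·94 = 360, so a = 36/13.
Then b = (94 − 30·(36/13))/5 = 142/65.

a = 2.769, b = 2.185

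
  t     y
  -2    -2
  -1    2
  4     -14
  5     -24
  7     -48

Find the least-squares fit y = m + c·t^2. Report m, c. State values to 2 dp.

Setting ∂/∂m … = 0 gives: 5·m + 95·c = -86;  95·m + 3299·c = -3182.
(Σ1 = 5, Σt^2 = 95, Σt^2·t^2 = 3299, Σy = -86, Σt^2·y = -3182.)
Δ = 5·3299 − 95² = 7470.
m = ((-86)·3299 − 95·(-3182))/7470 = 1032/415; c = (5·(-3182) − 95·(-86))/7470 = -86/83.

m = 2.49, c = -1.04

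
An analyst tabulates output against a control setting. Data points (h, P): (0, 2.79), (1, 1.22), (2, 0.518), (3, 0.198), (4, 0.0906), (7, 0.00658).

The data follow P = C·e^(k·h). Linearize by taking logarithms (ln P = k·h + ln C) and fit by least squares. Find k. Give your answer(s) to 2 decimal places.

Linearized form: ln P = k·h + ln C. From the 6 transformed points,
Over the data: Σh = 17.0000, Σ(h)² = 79.0000, Σln P = -8.4774, Σh·ln P = -50.7464.
Normal system: [[79.0000, 17.0000]; [17.0000, 6]]·[k, ln C]ᵀ = [-50.7464, -8.4774]ᵀ.
Slope k = (n·Σh·ln P − Σh·Σln P)/(n·Σ(h)² − (Σh)²) = (6·-50.7464 − 17.0000·-8.4774)/185.0000 = -0.86683; ln C = (Σln P − k·Σh)/n = 1.04311.

k = -0.87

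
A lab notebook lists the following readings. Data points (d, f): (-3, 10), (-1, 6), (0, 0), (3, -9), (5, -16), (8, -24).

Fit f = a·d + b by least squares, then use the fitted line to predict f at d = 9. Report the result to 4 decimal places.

f̂ = -27.9167

Setting ∂/∂a … = 0 gives: 108·a + 12·b = -335;  12·a + 6·b = -33.
Determinant 108·6 − 12² = 504.
a = ((-335)·6 − 12·(-33))/504 = -269/84; b = (108·(-33) − 12·(-335))/504 = 19/21.
At d = 9: f̂ = (-269/84)·(9) + (19/21)·(1) = -335/12.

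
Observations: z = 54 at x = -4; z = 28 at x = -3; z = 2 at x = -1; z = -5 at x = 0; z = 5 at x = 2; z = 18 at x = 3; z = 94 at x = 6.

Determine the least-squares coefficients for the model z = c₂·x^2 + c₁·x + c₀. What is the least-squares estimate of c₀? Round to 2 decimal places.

Normal-equation sums: Σx^2·x^2 = 1731, Σx^2·x = 159, Σx^2 = 75, Σx·x = 75, Σx = 3, Σ1 = 7.
Right-hand side: Σx^2·z = 4684, Σx·z = 326, Σz = 196.
Normal equations: [[1731, 159, 75]; [159, 75, 3]; [75, 3, 7]]·[c₂, c₁, c₀]ᵀ = [4684, 326, 196]ᵀ.
Inverting the 3×3 Gram matrix, [c₂, c₁, c₀]ᵀ = [2589/847, -10049/5082, -601/154]ᵀ.

c₀ = -3.90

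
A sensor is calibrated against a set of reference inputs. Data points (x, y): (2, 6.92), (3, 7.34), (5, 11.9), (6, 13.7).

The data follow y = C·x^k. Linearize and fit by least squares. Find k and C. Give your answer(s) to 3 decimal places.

k = 0.662, C = 4.040

With ln yᵢ as the transformed response and ln xᵢ as the regressor:
Σln x = 5.1930, Σ(ln x)² = 7.4881, Σln y = 9.0217, Σln x·ln y = 12.2063.
Equations: 7.4881·k + 5.1930·ln C = 12.2063;  5.1930·k + 4·ln C = 9.0217.
Solving (det = 2.9856): k = 0.66186, ln C = 1.39617, so C = exp(1.39617) = 4.03969.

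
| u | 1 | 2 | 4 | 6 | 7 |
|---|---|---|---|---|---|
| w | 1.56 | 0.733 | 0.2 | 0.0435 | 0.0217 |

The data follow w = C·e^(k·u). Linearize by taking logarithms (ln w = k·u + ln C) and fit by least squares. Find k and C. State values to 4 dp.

Linearized form: ln w = k·u + ln C. From the 5 transformed points,
Σu = 20.0000, Σ(u)² = 106.0000, Σln w = -8.4408, Σu·ln w = -52.2374.
Normal system: [[106.0000, 20.0000]; [20.0000, 5]]·[k, ln C]ᵀ = [-52.2374, -8.4408]ᵀ.
Slope k = (n·Σu·ln w − Σu·Σln w)/(n·Σ(u)² − (Σu)²) = (5·-52.2374 − 20.0000·-8.4408)/130.0000 = -0.71054; ln C = (Σln w − k·Σu)/n = 1.15402, so C = exp(1.15402) = 3.17091.

k = -0.7105, C = 3.1709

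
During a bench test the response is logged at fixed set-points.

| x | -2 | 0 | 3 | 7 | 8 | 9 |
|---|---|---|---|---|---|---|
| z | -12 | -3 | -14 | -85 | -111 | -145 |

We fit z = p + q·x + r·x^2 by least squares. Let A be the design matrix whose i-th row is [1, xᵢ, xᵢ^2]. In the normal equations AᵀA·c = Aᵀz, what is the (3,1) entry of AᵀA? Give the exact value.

Row 3 ↔ basis x^2, column 1 ↔ basis 1, so (AᵀA)_{3,1} = Σᵢ x^2 = (4)·(1) + (0)·(1) + (9)·(1) + (49)·(1) + (64)·(1) + (81)·(1) = 207.

207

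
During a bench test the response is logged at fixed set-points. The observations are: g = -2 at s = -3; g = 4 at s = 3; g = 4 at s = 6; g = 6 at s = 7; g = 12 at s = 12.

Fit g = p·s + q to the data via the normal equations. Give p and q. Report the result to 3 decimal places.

Sums needed: Σs·s = 247, Σs = 25, Σ1 = 5.
Right-hand side: Σs·g = 228, Σg = 24.
Normal equations: [[247, 25]; [25, 5]]·[p, q]ᵀ = [228, 24]ᵀ.
Eliminating q: 5·(row 1) − 25·(row 2) gives 610·p = 5·228 − 25·24 = 540, so p = 54/61.
Then q = (24 − 25·(54/61))/5 = 114/305.

p = 0.885, q = 0.374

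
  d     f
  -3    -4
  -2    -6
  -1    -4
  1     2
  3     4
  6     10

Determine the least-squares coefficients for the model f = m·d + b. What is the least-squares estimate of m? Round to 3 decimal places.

m = 1.756

With design matrix M, MᵀM = [[60, 4]; [4, 6]] and Mᵀf = [102, 2]ᵀ.
Δ = 60·6 − 4² = 344.
m = (102·6 − 4·2)/344 = 151/86; b = (60·2 − 4·102)/344 = -36/43.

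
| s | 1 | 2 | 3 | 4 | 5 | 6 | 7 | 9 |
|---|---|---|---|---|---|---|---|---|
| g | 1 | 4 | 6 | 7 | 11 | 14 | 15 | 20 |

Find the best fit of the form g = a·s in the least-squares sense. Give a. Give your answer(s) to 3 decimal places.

With design matrix X, XᵀX = [[221]] and Xᵀg = [479]ᵀ.
a = 479/221 = 2.16742.

a = 2.167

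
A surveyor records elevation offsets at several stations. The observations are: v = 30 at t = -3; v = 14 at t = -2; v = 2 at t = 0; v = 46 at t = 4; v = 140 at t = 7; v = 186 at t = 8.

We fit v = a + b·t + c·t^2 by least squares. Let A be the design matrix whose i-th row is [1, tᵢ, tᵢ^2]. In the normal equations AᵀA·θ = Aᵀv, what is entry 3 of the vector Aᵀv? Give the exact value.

Entry 3 ↔ basis t^2, so (Aᵀv)_{3} = Σᵢ (t^2)·vᵢ = (9)·(30) + (4)·(14) + (0)·(2) + (16)·(46) + (49)·(140) + (64)·(186) = 19826.

19826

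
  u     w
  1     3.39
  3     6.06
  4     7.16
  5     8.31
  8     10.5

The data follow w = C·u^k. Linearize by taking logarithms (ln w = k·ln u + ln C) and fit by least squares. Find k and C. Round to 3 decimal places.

With ln wᵢ as the transformed response and ln uᵢ as the regressor:
Σln u = 6.1738, Σ(ln u)² = 10.0431, Σln w = 9.4599, Σln u·ln w = 13.0058.
Equations: 10.0431·k + 6.1738·ln C = 13.0058;  6.1738·k + 5·ln C = 9.4599.
Δ = 10.0431·5 − (6.1738)² = 12.1000; k = (13.0058·5 − 6.1738·9.4599)/12.1000 = 0.54757, ln C = (10.0431·9.4599 − 6.1738·13.0058)/12.1000 = 1.21586, so C = exp(1.21586) = 3.37320.

k = 0.548, C = 3.373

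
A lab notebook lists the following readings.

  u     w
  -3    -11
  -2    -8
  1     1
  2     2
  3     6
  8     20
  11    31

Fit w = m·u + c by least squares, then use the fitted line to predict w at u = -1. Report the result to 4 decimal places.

AᵀA·[m, c]ᵀ = Aᵀw reads: 212·m + 20·c = 573;  20·m + 7·c = 41.
(Σu·u = 212, Σu = 20, Σ1 = 7, Σu·w = 573, Σw = 41.)
Determinant 212·7 − 20² = 1084.
m = (573·7 − 20·41)/1084 = 3191/1084; c = (212·41 − 20·573)/1084 = -692/271.
At u = -1: ŵ = (3191/1084)·(-1) + (-692/271)·(1) = -5959/1084.

ŵ = -5.4972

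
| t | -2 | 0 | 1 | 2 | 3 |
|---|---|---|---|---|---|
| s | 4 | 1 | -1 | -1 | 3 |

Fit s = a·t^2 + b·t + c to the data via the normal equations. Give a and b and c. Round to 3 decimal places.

Entries of MᵀM: Σt^2·t^2 = 114, Σt^2·t = 28, Σt^2 = 18, Σt·t = 18, Σt = 4, Σ1 = 5.
Moment sums: Σt^2·s = 38, Σt·s = -2, Σs = 6.
Row-reducing yields a = 419/679, b = -697/679, c = -136/679.

a = 0.617, b = -1.027, c = -0.200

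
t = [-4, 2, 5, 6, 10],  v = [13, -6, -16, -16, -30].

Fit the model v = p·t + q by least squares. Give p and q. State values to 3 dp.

With design matrix X, XᵀX = [[181, 19]; [19, 5]] and Xᵀv = [-540, -55]ᵀ.
det = 181·5 − 19² = 544.
p = ((-540)·5 − 19·(-55))/544 = -1655/544; q = (181·(-55) − 19·(-540))/544 = 305/544.

p = -3.042, q = 0.561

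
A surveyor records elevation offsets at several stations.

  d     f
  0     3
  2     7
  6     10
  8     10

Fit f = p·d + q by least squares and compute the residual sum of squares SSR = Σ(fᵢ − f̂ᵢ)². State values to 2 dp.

Sums needed: Σd·d = 104, Σd = 16, Σ1 = 4.
Right-hand side: Σd·f = 154, Σf = 30.
So XᵀX·[p, q]ᵀ = Xᵀf: [[104, 16]; [16, 4]]·[p, q]ᵀ = [154, 30]ᵀ.
Eliminating q: 4·(row 1) − 16·(row 2) gives 160·p = 4·154 − 16·30 = 136, so p = 17/20.
Then q = (30 − 16·(17/20))/4 = 41/10.
Residuals: -11/10, 6/5, 4/5, -9/10; SSR = 41/10.

SSR = 4.10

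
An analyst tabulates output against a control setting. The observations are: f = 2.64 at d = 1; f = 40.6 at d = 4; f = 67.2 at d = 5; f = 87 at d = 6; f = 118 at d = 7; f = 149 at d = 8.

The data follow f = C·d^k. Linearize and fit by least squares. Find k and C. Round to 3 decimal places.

k = 1.950, C = 2.689

Let Y = ln f. Fitting Y = k·ln d + ln C by least squares:
Σln d = 8.8128, Σ(ln d)² = 15.8331, Σln f = 23.1228, Σln d·ln f = 39.5971.
Equations: 15.8331·k + 8.8128·ln C = 39.5971;  8.8128·k + 6·ln C = 23.1228.
Slope k = (n·Σln d·ln f − Σln d·Σln f)/(n·Σ(ln d)² − (Σln d)²) = (6·39.5971 − 8.8128·23.1228)/17.3327 = 1.95037; ln C = (Σln f − k·Σln d)/n = 0.98907, so C = exp(0.98907) = 2.68874.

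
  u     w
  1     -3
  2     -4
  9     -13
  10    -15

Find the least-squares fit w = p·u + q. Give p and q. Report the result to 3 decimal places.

p = -1.315, q = -1.515

Sums needed: Σu·u = 186, Σu = 22, Σ1 = 4.
For Aᵀw: Σu·w = -278, Σw = -35.
Δ = 186·4 − 22² = 260.
p = ((-278)·4 − 22·(-35))/260 = -171/130; q = (186·(-35) − 22·(-278))/260 = -197/130.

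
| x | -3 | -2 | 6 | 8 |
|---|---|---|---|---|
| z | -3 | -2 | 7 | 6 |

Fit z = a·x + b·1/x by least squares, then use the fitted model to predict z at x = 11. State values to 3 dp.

ẑ = 9.719

Normal-equation sums: Σx·x = 113, Σx·1/x = 4, Σ1/x·1/x = 233/576.
For Mᵀz: Σx·z = 103, Σ1/x·z = 47/12.
MᵀM·[a, b]ᵀ = Mᵀz becomes [[113, 4]; [4, 233/576]]·[a, b]ᵀ = [103, 47/12]ᵀ.
Determinant 113·(233/576) − 4² = 17113/576.
a = (103·(233/576) − 4·(47/12))/(17113/576) = 14975/17113; b = (113·(47/12) − 4·103)/(17113/576) = 17616/17113.
At x = 11: ẑ = (14975/17113)·(11) + (17616/17113)·(1/11) = 1829591/188243.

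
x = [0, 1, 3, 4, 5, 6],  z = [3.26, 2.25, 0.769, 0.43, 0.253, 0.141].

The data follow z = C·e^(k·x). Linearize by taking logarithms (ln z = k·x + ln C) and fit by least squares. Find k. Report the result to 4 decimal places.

Let Y = ln z. Fitting Y = k·x + ln C by least squares:
Over the data: Σx = 19.0000, Σ(x)² = 87.0000, Σln z = -2.4473, Σx·ln z = -21.9787.
Normal system: [[87.0000, 19.0000]; [19.0000, 6]]·[k, ln C]ᵀ = [-21.9787, -2.4473]ᵀ.
Slope k = (n·Σx·ln z − Σx·Σln z)/(n·Σ(x)² − (Σx)²) = (6·-21.9787 − 19.0000·-2.4473)/161.0000 = -0.53027; ln C = (Σln z − k·Σx)/n = 1.27129.

k = -0.5303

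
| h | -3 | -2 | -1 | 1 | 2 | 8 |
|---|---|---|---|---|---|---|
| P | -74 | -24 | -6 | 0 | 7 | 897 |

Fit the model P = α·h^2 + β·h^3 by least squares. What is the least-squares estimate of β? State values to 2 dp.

β = 2.02

Setting ∂/∂α … = 0 gives: 4211·α + 32525·β = 56668;  32525·α + 263003·β = 461516.
(Σh^2·h^2 = 4211, Σh^2·h^3 = 32525, Σh^3·h^3 = 263003, Σh^2·P = 56668, Σh^3·P = 461516.)
Determinant 4211·263003 − 32525² = 49630008.
α = (56668·263003 − 32525·461516)/49630008 = -13369237/6203751; β = (4211·461516 − 32525·56668)/49630008 = 12539647/6203751.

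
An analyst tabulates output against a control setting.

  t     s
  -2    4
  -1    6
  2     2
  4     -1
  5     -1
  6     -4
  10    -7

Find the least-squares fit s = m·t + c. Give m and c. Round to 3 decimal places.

Sums needed: Σt·t = 186, Σt = 24, Σ1 = 7.
Right-hand side: Σt·s = -113, Σs = -1.
det = 186·7 − 24² = 726.
m = ((-113)·7 − 24·(-1))/726 = -767/726; c = (186·(-1) − 24·(-113))/726 = 421/121.

m = -1.056, c = 3.479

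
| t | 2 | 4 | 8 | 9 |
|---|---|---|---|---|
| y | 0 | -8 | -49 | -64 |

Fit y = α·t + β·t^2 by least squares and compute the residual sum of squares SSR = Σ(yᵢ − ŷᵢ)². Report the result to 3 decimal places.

Normal-equation sums: Σt·t = 165, Σt·t^2 = 1313, Σt^2·t^2 = 10929.
Moment sums: Σt·y = -1000, Σt^2·y = -8448.
Normal equations: [[165, 1313]; [1313, 10929]]·[α, β]ᵀ = [-1000, -8448]ᵀ.
Δ = 165·10929 − 1313² = 79316.
α = ((-1000)·10929 − 1313·(-8448))/79316 = 40806/19829; β = (165·(-8448) − 1313·(-1000))/79316 = -20230/19829.
Residuals: -692/19829, 1824/19829, -3349/19829, 2320/19829; SSR = 1029/19829.

SSR = 0.052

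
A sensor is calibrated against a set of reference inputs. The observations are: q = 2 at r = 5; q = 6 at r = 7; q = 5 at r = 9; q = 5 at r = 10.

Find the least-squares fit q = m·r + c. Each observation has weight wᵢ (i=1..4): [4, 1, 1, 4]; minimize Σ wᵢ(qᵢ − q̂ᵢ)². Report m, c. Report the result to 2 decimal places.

m = 0.58, c = -0.54

Normal-equation sums: Σwᵢ·r·r = 630, Σwᵢ·r = 76, Σwᵢ·1 = 10.
For AᵀWq: Σwᵢ·r·q = 327, Σwᵢ·q = 39.
det = 630·10 − 76² = 524.
m = (327·10 − 76·39)/524 = 153/262; c = (630·39 − 76·327)/524 = -141/262.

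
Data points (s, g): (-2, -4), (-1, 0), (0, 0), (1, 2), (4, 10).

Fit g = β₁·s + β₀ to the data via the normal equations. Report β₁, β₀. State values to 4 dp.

β₁ = 2.2075, β₀ = 0.7170

Setting ∂/∂β₁ … = 0 gives: 22·β₁ + 2·β₀ = 50;  2·β₁ + 5·β₀ = 8.
(Σs·s = 22, Σs = 2, Σ1 = 5, Σs·g = 50, Σg = 8.)
Eliminating β₀: 5·(row 1) − 2·(row 2) gives 106·β₁ = 5·50 − 2·8 = 234, so β₁ = 117/53.
Then β₀ = (8 − 2·(117/53))/5 = 38/53.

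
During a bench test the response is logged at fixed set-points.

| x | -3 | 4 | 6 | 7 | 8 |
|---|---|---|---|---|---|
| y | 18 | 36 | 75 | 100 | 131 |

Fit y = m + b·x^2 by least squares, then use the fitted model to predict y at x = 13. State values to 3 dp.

Setting ∂/∂m … = 0 gives: 5·m + 174·b = 360;  174·m + 8130·b = 16722.
Eliminating b: 8130·(row 1) − 174·(row 2) gives 10374·m = 8130·360 − 174·16722 = 17172, so m = 2862/1729.
Then b = (16722 − 174·(2862/1729))/8130 = 3495/1729.
At x = 13: ŷ = (2862/1729)·(1) + (3495/1729)·(169) = 593517/1729.

ŷ = 343.272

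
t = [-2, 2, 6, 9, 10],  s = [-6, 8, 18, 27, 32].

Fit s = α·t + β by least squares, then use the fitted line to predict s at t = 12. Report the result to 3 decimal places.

Sums needed: Σt·t = 225, Σt = 25, Σ1 = 5.
And Σt·s = 699, Σs = 79.
Eliminating β: 5·(row 1) − 25·(row 2) gives 500·α = 5·699 − 25·79 = 1520, so α = 76/25.
Then β = (79 − 25·(76/25))/5 = 3/5.
At t = 12: ŝ = (76/25)·(12) + (3/5)·(1) = 927/25.

ŝ = 37.080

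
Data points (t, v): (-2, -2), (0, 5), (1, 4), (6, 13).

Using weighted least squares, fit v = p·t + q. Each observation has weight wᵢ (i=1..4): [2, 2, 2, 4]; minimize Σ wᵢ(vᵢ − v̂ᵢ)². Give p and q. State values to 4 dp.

p = 1.7311, q = 2.7917

Normal-equation sums: Σwᵢ·t·t = 154, Σwᵢ·t = 22, Σwᵢ·1 = 10.
And Σwᵢ·t·v = 328, Σwᵢ·v = 66.
MᵀWM·[p, q]ᵀ = MᵀWv becomes [[154, 22]; [22, 10]]·[p, q]ᵀ = [328, 66]ᵀ.
Eliminating q: 10·(row 1) − 22·(row 2) gives 1056·p = 10·328 − 22·66 = 1828, so p = 457/264.
Then q = (66 − 22·(457/264))/10 = 67/24.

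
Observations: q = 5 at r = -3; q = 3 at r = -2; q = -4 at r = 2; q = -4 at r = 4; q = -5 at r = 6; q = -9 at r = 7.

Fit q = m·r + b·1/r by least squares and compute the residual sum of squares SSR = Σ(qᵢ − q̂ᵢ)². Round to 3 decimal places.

SSR = 6.747

From the data, Σr·r = 118, Σr·1/r = 6, Σ1/r·1/r = 5093/7056.
Right-hand side: Σr·q = -138, Σ1/r·q = -58/7.
So MᵀM·[m, b]ᵀ = Mᵀq: [[118, 6]; [6, 5093/7056]]·[m, b]ᵀ = [-138, -58/7]ᵀ.
Eliminating b: (5093/7056)·(row 1) − 6·(row 2) gives (173479/3528)·m = (5093/7056)·(-138) − 6·(-58/7) = -58675/1176, so m = -176025/173479.
Then b = ((-58/7) − 6·(-176025/173479))/(5093/7056) = -528192/173479.
Residuals: 163256/173479, -95709/173479, -77770/173479, 142232/173479, 276787/173479, -253680/173479; SSR = 1170490/173479.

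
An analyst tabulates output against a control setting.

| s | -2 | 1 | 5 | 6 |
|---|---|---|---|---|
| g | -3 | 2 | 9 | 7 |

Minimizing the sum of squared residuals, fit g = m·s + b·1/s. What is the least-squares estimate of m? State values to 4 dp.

Compute the Gram sums: Σs·s = 66, Σs·1/s = 4, Σ1/s·1/s = 593/450.
For Xᵀg: Σs·g = 95, Σ1/s·g = 97/15.
Δ = 66·(593/450) − 4² = 5323/75.
m = (95·(593/450) − 4·(97/15))/(5323/75) = 44695/31938; b = (66·(97/15) − 4·95)/(5323/75) = 3510/5323.

m = 1.3994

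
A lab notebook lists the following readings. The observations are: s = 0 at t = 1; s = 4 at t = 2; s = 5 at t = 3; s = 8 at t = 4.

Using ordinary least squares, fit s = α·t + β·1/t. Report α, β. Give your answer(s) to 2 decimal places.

α = 2.08, β = -1.87

Setting ∂/∂α … = 0 gives: 30·α + 4·β = 55;  4·α + (205/144)·β = 17/3.
(Σt·t = 30, Σt·1/t = 4, Σ1/t·1/t = 205/144, Σt·s = 55, Σ1/t·s = 17/3.)
det = 30·(205/144) − 4² = 641/24.
α = (55·(205/144) − 4·(17/3))/(641/24) = 8011/3846; β = (30·(17/3) − 4·55)/(641/24) = -1200/641.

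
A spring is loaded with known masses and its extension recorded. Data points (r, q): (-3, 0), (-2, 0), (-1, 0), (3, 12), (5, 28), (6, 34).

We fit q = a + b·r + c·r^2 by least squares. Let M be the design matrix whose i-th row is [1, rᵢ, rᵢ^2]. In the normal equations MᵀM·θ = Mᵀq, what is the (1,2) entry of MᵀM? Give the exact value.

Row 1 ↔ basis 1, column 2 ↔ basis r, so (MᵀM)_{1,2} = Σᵢ r = (1)·(-3) + (1)·(-2) + (1)·(-1) + (1)·(3) + (1)·(5) + (1)·(6) = 8.

8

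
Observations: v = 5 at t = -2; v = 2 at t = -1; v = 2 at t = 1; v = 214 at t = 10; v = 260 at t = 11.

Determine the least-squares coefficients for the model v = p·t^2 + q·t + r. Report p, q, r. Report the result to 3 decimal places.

p = 2.076, q = 0.794, r = -0.664

Sums needed: Σt^2·t^2 = 24659, Σt^2·t = 2323, Σt^2 = 227, Σt·t = 227, Σt = 19, Σ1 = 5.
For Xᵀv: Σt^2·v = 52884, Σt·v = 4990, Σv = 483.
XᵀX·[p, q, r]ᵀ = Xᵀv becomes [[24659, 2323, 227]; [2323, 227, 19]; [227, 19, 5]]·[p, q, r]ᵀ = [52884, 4990, 483]ᵀ.
Inverting the 3×3 Gram matrix, [p, q, r]ᵀ = [77075/37128, 9827/12376, -881/1326]ᵀ.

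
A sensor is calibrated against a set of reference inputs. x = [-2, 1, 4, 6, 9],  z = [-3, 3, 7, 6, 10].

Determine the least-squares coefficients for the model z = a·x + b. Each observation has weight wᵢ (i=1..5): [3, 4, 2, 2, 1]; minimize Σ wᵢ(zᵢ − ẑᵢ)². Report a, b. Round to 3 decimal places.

Sums needed: Σwᵢ·x·x = 201, Σwᵢ·x = 27, Σwᵢ·1 = 12.
Right-hand side: Σwᵢ·x·z = 248, Σwᵢ·z = 39.
MᵀWM·[a, b]ᵀ = MᵀWz becomes [[201, 27]; [27, 12]]·[a, b]ᵀ = [248, 39]ᵀ.
det = 201·12 − 27² = 1683.
a = (248·12 − 27·39)/1683 = 641/561; b = (201·39 − 27·248)/1683 = 127/187.

a = 1.143, b = 0.679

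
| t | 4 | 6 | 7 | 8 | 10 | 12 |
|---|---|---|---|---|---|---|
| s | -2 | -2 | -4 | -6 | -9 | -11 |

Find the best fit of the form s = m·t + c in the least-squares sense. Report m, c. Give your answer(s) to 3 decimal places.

From the data, Σt·t = 409, Σt = 47, Σ1 = 6.
Moment sums: Σt·s = -318, Σs = -34.
det = 409·6 − 47² = 245.
m = ((-318)·6 − 47·(-34))/245 = -62/49; c = (409·(-34) − 47·(-318))/245 = 208/49.

m = -1.265, c = 4.245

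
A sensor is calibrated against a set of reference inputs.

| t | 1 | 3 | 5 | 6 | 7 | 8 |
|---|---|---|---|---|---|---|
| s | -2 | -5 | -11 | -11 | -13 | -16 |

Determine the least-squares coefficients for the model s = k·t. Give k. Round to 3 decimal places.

Setting ∂/∂k … = 0 gives: 184·k = -357.
(Σt·t = 184, Σt·s = -357.)
k = (-357)/184 = -1.94022.

k = -1.940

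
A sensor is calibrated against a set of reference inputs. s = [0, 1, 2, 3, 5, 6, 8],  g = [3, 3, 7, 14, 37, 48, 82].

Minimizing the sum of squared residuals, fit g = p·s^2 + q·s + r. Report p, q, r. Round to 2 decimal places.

The normal system MᵀM·[p, q, r]ᵀ = Mᵀg is [[6115, 889, 139]; [889, 139, 25]; [139, 25, 7]]·[p, q, r]ᵀ = [8058, 1188, 194]ᵀ.
Solving the 3×3 system (Gaussian elimination) gives p = 4289/3696, q = 981/1232, r = 307/168.

p = 1.16, q = 0.80, r = 1.83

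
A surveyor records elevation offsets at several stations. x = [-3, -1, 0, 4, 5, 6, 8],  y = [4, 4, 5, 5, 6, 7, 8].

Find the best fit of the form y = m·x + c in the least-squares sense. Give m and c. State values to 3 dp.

Entries of MᵀM: Σx·x = 151, Σx = 19, Σ1 = 7.
For Mᵀy: Σx·y = 140, Σy = 39.
Eliminating c: 7·(row 1) − 19·(row 2) gives 696·m = 7·140 − 19·39 = 239, so m = 239/696.
Then c = (39 − 19·(239/696))/7 = 3229/696.

m = 0.343, c = 4.639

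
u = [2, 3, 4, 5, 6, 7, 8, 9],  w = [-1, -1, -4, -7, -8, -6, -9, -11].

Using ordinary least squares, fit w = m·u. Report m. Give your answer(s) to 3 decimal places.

m = -1.116

The normal equations are: 284·m = -317.
Hence m = -317 / 284 ≈ -1.1162.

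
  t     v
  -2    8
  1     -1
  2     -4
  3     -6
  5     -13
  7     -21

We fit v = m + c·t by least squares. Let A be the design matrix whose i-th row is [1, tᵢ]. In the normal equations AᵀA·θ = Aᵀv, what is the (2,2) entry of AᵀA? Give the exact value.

92

Row 2 ↔ basis t, column 2 ↔ basis t, so (AᵀA)_{2,2} = Σᵢ (t)·(t) = (-2)·(-2) + (1)·(1) + (2)·(2) + (3)·(3) + (5)·(5) + (7)·(7) = 92.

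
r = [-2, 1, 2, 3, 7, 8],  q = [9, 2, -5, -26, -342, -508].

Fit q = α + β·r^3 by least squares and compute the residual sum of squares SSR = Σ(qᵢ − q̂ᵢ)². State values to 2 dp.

SSR = 7.74

Compute the Gram sums: Σ1 = 6, Σr^3 = 883, Σr^3·r^3 = 380651.
Right-hand side: Σq = -870, Σr^3·q = -378214.
Normal equations: [[6, 883]; [883, 380651]]·[α, β]ᵀ = [-870, -378214]ᵀ.
det = 6·380651 − 883² = 1504217.
α = ((-870)·380651 − 883·(-378214))/1504217 = 2796592/1504217; β = (6·(-378214) − 883·(-870))/1504217 = -1501074/1504217.
Residuals: -1267231/1504217, 1712916/1504217, 1690915/1504217, -1377236/1504217, -2370424/1504217, 146460/136747; SSR = 11640842/1504217.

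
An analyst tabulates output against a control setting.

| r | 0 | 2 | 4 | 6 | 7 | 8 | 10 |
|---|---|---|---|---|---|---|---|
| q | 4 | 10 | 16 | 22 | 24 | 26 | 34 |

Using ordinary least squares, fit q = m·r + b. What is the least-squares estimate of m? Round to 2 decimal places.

m = 2.90

From the data, Σr·r = 269, Σr = 37, Σ1 = 7.
Moment sums: Σr·q = 932, Σq = 136.
XᵀX·[m, b]ᵀ = Xᵀq becomes [[269, 37]; [37, 7]]·[m, b]ᵀ = [932, 136]ᵀ.
Determinant 269·7 − 37² = 514.
m = (932·7 − 37·136)/514 = 746/257; b = (269·136 − 37·932)/514 = 1050/257.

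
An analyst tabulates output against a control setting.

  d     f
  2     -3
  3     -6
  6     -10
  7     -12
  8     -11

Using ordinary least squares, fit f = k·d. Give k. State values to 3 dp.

XᵀX·[k]ᵀ = Xᵀf reads: 162·k = -256.
Hence k = -256 / 162 ≈ -1.58025.

k = -1.580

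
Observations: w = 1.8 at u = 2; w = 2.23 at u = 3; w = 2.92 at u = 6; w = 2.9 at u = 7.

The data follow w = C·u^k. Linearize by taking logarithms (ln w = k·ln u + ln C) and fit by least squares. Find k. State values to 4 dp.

k = 0.3902

Let Y = ln w. Fitting Y = k·ln u + ln C by least squares:
Σln u = 5.5294, Σ(ln u)² = 8.6844, Σln w = 3.5261, Σln u·ln w = 5.2804.
Equations: 8.6844·k + 5.5294·ln C = 5.2804;  5.5294·k + 4·ln C = 3.5261.
Solving (det = 4.1629): k = 0.39017, ln C = 0.34217.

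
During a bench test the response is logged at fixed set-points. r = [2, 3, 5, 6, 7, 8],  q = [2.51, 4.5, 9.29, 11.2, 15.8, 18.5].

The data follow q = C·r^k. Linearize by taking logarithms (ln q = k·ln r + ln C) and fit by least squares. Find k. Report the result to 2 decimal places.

k = 1.43

With ln qᵢ as the transformed response and ln rᵢ as the regressor:
XᵀX = [[15.5987, 9.2183]; [9.2183, 6]], rhs = [21.6444, 12.7470]ᵀ  (here Σln r = 9.2183, Σ(ln r)² = 15.5987, Σln q = 12.7470, Σln r·ln q = 21.6444).
Solving (det = 8.6152): k = 1.43477, ln C = -0.07986.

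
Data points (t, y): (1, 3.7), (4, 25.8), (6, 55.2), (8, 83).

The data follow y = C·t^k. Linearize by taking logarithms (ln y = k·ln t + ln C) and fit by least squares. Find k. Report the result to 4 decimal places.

Let Y = ln y. Fitting Y = k·ln t + ln C by least squares:
AᵀA = [[9.4563, 5.2575]; [5.2575, 4]], rhs = [20.8814, 12.9885]ᵀ  (here Σln t = 5.2575, Σ(ln t)² = 9.4563, Σln y = 12.9885, Σln t·ln y = 20.8814).
Δ = 9.4563·4 − (5.2575)² = 10.1839; k = (20.8814·4 − 5.2575·12.9885)/10.1839 = 1.49633, ln C = (9.4563·12.9885 − 5.2575·20.8814)/10.1839 = 1.28039.

k = 1.4963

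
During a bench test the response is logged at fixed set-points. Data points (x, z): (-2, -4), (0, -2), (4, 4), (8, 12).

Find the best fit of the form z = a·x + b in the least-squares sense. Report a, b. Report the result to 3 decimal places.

Compute the Gram sums: Σx·x = 84, Σx = 10, Σ1 = 4.
For Aᵀz: Σx·z = 120, Σz = 10.
Normal equations: [[84, 10]; [10, 4]]·[a, b]ᵀ = [120, 10]ᵀ.
Eliminating b: 4·(row 1) − 10·(row 2) gives 236·a = 4·120 − 10·10 = 380, so a = 95/59.
Then b = (10 − 10·(95/59))/4 = -90/59.

a = 1.610, b = -1.525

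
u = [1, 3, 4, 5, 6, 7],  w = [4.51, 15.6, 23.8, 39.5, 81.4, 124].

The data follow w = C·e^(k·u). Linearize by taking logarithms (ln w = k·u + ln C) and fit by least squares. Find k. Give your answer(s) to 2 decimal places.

k = 0.55

Let Y = ln w. Fitting Y = k·u + ln C by least squares:
Σu = 26.0000, Σ(u)² = 136.0000, Σln w = 20.3192, Σu·ln w = 100.9466.
Equations: 136.0000·k + 26.0000·ln C = 100.9466;  26.0000·k + 6·ln C = 20.3192.
Slope k = (n·Σu·ln w − Σu·Σln w)/(n·Σ(u)² − (Σu)²) = (6·100.9466 − 26.0000·20.3192)/140.0000 = 0.55271; ln C = (Σln w − k·Σu)/n = 0.99144.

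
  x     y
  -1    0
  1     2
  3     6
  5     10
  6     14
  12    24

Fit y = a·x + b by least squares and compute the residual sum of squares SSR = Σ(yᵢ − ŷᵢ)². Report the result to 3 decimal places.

SSR = 4.813

Normal-equation sums: Σx·x = 216, Σx = 26, Σ1 = 6.
Right-hand side: Σx·y = 442, Σy = 56.
Determinant 216·6 − 26² = 620.
a = (442·6 − 26·56)/620 = 299/155; b = (216·56 − 26·442)/620 = 151/155.
Residuals: 148/155, -28/31, -118/155, -96/155, 45/31, -19/155; SSR = 746/155.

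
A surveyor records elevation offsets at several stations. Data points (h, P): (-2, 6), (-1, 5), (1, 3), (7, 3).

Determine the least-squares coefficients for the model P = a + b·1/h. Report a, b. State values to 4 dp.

a = 4.1282, b = -1.3641

Setting ∂/∂a … = 0 gives: 4·a + (-5/14)·b = 17;  (-5/14)·a + (445/196)·b = -32/7.
(Σ1 = 4, Σ1/h = -5/14, Σ1/h·1/h = 445/196, ΣP = 17, Σ1/h·P = -32/7.)
Δ = 4·(445/196) − (-5/14)² = 1755/196.
a = (17·(445/196) − (-5/14)·(-32/7))/(1755/196) = 161/39; b = (4·(-32/7) − (-5/14)·17)/(1755/196) = -266/195.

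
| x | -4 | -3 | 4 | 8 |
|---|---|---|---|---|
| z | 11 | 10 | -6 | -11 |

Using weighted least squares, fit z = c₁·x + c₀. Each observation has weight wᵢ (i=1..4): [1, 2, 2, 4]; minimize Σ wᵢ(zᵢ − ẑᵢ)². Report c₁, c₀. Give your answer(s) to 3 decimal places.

The normal equations are: 322·c₁ + 30·c₀ = -504;  30·c₁ + 9·c₀ = -25.
Eliminating c₀: 9·(row 1) − 30·(row 2) gives 1998·c₁ = 9·(-504) − 30·(-25) = -3786, so c₁ = -631/333.
Then c₀ = ((-25) − 30·(-631/333))/9 = 3535/999.

c₁ = -1.895, c₀ = 3.539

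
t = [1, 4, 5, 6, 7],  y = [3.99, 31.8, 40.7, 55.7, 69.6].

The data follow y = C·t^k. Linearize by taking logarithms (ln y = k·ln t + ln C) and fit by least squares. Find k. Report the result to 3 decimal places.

k = 1.466

Let Y = ln y. Fitting Y = k·ln t + ln C by least squares:
Σln t = 6.7334, Σ(ln t)² = 11.5091, Σln y = 16.8122, Σln t·ln y = 26.2197.
Equations: 11.5091·k + 6.7334·ln C = 26.2197;  6.7334·k + 5·ln C = 16.8122.
Solving (det = 12.2067): k = 1.46599, ln C = 1.38823.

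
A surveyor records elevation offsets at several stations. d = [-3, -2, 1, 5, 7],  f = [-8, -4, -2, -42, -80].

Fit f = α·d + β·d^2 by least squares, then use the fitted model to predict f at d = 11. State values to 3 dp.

f̂ = -188.218

Forming MᵀM = [[88, 434]; [434, 3124]] and Mᵀf = [-740, -5060]ᵀ gives MᵀM·[α, β]ᵀ = Mᵀf.
Determinant 88·3124 − 434² = 86556.
α = ((-740)·3124 − 434·(-5060))/86556 = -28930/21639; β = (88·(-5060) − 434·(-740))/86556 = -31030/21639.
At d = 11: f̂ = (-28930/21639)·(11) + (-31030/21639)·(121) = -1357620/7213.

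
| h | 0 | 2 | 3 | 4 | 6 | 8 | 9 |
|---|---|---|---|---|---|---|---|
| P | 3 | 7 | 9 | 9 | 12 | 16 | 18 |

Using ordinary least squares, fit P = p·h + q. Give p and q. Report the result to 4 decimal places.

Sums needed: Σh·h = 210, Σh = 32, Σ1 = 7.
Moment sums: Σh·P = 439, ΣP = 74.
So AᵀA·[p, q]ᵀ = AᵀP: [[210, 32]; [32, 7]]·[p, q]ᵀ = [439, 74]ᵀ.
Eliminating q: 7·(row 1) − 32·(row 2) gives 446·p = 7·439 − 32·74 = 705, so p = 705/446.
Then q = (74 − 32·(705/446))/7 = 746/223.

p = 1.5807, q = 3.3453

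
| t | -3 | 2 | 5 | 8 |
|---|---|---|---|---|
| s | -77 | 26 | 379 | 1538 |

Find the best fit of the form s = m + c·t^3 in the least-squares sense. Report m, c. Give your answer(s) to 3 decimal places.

m = 3.356, c = 2.998

MᵀM·[m, c]ᵀ = Mᵀs reads: 4·m + 618·c = 1866;  618·m + 278562·c = 837118.
det = 4·278562 − 618² = 732324.
m = (1866·278562 − 618·837118)/732324 = 204814/61027; c = (4·837118 − 618·1866)/732324 = 548821/183081.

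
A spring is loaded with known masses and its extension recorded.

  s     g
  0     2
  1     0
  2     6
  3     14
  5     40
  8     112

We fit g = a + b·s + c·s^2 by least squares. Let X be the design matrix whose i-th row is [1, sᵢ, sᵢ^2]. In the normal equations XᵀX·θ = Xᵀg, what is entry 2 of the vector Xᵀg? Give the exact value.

Entry 2 ↔ basis s, so (Xᵀg)_{2} = Σᵢ (s)·gᵢ = (0)·(2) + (1)·(0) + (2)·(6) + (3)·(14) + (5)·(40) + (8)·(112) = 1150.

1150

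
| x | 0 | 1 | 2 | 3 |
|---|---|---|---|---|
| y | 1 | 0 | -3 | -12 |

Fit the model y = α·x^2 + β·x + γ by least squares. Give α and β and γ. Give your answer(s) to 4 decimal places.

With design matrix M, MᵀM = [[98, 36, 14]; [36, 14, 6]; [14, 6, 4]] and Mᵀy = [-120, -42, -14]ᵀ.
Inverting the 3×3 Gram matrix, [α, β, γ]ᵀ = [-2, 9/5, 4/5]ᵀ.

α = -2.0000, β = 1.8000, γ = 0.8000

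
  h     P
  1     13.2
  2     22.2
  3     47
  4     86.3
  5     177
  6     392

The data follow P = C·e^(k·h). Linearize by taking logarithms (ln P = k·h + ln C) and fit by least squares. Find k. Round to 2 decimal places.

Let Y = ln P. Fitting Y = k·h + ln C by least squares:
Σh = 21.0000, Σ(h)² = 91.0000, Σln P = 25.1357, Σh·ln P = 99.8705.
Equations: 91.0000·k + 21.0000·ln C = 99.8705;  21.0000·k + 6·ln C = 25.1357.
Slope k = (n·Σh·ln P − Σh·Σln P)/(n·Σ(h)² − (Σh)²) = (6·99.8705 − 21.0000·25.1357)/105.0000 = 0.67975; ln C = (Σln P − k·Σh)/n = 1.81018.

k = 0.68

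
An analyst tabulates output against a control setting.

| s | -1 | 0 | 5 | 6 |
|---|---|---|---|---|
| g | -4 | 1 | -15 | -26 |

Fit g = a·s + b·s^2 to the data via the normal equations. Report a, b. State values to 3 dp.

a = 3.032, b = -1.221

Compute the Gram sums: Σs·s = 62, Σs·s^2 = 340, Σs^2·s^2 = 1922.
Moment sums: Σs·g = -227, Σs^2·g = -1315.
So MᵀM·[a, b]ᵀ = Mᵀg: [[62, 340]; [340, 1922]]·[a, b]ᵀ = [-227, -1315]ᵀ.
Eliminating b: 1922·(row 1) − 340·(row 2) gives 3564·a = 1922·(-227) − 340·(-1315) = 10806, so a = 1801/594.
Then b = ((-1315) − 340·(1801/594))/1922 = -725/594.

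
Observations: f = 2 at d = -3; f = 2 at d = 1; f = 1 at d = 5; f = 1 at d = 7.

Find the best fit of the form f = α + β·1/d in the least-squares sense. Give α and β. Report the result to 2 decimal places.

α = 1.46, β = 0.18

From the data, Σ1 = 4, Σ1/d = 106/105, Σ1/d·1/d = 12916/11025.
For Xᵀf: Σf = 6, Σ1/d·f = 176/105.
XᵀX·[α, β]ᵀ = Xᵀf becomes [[4, 106/105]; [106/105, 12916/11025]]·[α, β]ᵀ = [6, 176/105]ᵀ.
Determinant 4·(12916/11025) − (106/105)² = 4492/1225.
α = (6·(12916/11025) − (106/105)·(176/105))/(4492/1225) = 14710/10107; β = (4·(176/105) − (106/105)·6)/(4492/1225) = 595/3369.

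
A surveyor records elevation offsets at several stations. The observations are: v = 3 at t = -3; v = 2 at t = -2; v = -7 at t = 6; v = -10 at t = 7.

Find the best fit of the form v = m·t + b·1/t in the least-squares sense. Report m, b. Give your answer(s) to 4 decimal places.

m = -1.3596, b = 2.0599

From the data, Σt·t = 98, Σt·1/t = 4, Σ1/t·1/t = 361/882.
For Aᵀv: Σt·v = -125, Σ1/t·v = -193/42.
Normal equations: [[98, 4]; [4, 361/882]]·[m, b]ᵀ = [-125, -193/42]ᵀ.
Eliminating b: (361/882)·(row 1) − 4·(row 2) gives (217/9)·m = (361/882)·(-125) − 4·(-193/42) = -28913/882, so m = -28913/21266.
Then b = ((-193/42) − 4·(-28913/21266))/(361/882) = 447/217.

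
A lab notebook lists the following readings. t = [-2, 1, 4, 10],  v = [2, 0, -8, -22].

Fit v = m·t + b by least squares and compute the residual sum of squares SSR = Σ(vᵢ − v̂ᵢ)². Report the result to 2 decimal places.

SSR = 10.29

With design matrix X, XᵀX = [[121, 13]; [13, 4]] and Xᵀv = [-256, -28]ᵀ.
Determinant 121·4 − 13² = 315.
m = ((-256)·4 − 13·(-28))/315 = -44/21; b = (121·(-28) − 13·(-256))/315 = -4/21.
Residuals: -2, 16/7, 4/7, -6/7; SSR = 72/7.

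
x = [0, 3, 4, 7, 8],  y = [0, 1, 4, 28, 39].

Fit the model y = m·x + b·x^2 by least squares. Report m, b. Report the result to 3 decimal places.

Entries of MᵀM: Σx·x = 138, Σx·x^2 = 946, Σx^2·x^2 = 6834.
Moment sums: Σx·y = 527, Σx^2·y = 3941.
Normal equations: [[138, 946]; [946, 6834]]·[m, b]ᵀ = [527, 3941]ᵀ.
Eliminating b: 6834·(row 1) − 946·(row 2) gives 48176·m = 6834·527 − 946·3941 = -126668, so m = -31667/12044.
Then b = (3941 − 946·(-31667/12044))/6834 = 11329/12044.

m = -2.629, b = 0.941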